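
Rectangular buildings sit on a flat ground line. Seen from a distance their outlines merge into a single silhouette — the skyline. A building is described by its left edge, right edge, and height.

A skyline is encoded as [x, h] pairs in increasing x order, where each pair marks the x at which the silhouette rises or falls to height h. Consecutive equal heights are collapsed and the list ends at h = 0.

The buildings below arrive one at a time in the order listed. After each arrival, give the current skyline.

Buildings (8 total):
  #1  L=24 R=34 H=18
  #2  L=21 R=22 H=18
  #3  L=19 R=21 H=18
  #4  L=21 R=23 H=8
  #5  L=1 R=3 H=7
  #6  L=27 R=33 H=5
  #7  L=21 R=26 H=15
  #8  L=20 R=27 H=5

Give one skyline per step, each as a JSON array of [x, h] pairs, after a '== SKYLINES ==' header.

== SKYLINES ==
[[24,18],[34,0]]
[[21,18],[22,0],[24,18],[34,0]]
[[19,18],[22,0],[24,18],[34,0]]
[[19,18],[22,8],[23,0],[24,18],[34,0]]
[[1,7],[3,0],[19,18],[22,8],[23,0],[24,18],[34,0]]
[[1,7],[3,0],[19,18],[22,8],[23,0],[24,18],[34,0]]
[[1,7],[3,0],[19,18],[22,15],[24,18],[34,0]]
[[1,7],[3,0],[19,18],[22,15],[24,18],[34,0]]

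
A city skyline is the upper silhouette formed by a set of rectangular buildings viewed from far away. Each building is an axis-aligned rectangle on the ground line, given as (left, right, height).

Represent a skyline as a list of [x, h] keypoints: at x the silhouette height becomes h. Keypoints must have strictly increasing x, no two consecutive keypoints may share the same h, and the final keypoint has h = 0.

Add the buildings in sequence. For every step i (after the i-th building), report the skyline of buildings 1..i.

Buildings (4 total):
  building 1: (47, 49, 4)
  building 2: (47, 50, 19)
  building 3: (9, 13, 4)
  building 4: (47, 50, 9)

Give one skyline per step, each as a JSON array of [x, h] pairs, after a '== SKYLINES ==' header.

== SKYLINES ==
[[47,4],[49,0]]
[[47,19],[50,0]]
[[9,4],[13,0],[47,19],[50,0]]
[[9,4],[13,0],[47,19],[50,0]]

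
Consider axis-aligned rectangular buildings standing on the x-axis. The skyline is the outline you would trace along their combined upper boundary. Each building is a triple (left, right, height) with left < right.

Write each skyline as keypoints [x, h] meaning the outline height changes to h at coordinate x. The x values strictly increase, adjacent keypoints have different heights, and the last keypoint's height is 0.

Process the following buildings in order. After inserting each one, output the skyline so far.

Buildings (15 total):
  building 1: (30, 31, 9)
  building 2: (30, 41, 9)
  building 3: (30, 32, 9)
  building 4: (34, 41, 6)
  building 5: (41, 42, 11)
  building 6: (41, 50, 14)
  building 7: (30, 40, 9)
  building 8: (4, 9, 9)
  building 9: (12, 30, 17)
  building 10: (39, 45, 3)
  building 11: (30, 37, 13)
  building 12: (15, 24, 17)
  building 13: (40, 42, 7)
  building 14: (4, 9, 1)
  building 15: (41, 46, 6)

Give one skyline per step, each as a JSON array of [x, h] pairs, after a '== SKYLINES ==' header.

== SKYLINES ==
[[30,9],[31,0]]
[[30,9],[41,0]]
[[30,9],[41,0]]
[[30,9],[41,0]]
[[30,9],[41,11],[42,0]]
[[30,9],[41,14],[50,0]]
[[30,9],[41,14],[50,0]]
[[4,9],[9,0],[30,9],[41,14],[50,0]]
[[4,9],[9,0],[12,17],[30,9],[41,14],[50,0]]
[[4,9],[9,0],[12,17],[30,9],[41,14],[50,0]]
[[4,9],[9,0],[12,17],[30,13],[37,9],[41,14],[50,0]]
[[4,9],[9,0],[12,17],[30,13],[37,9],[41,14],[50,0]]
[[4,9],[9,0],[12,17],[30,13],[37,9],[41,14],[50,0]]
[[4,9],[9,0],[12,17],[30,13],[37,9],[41,14],[50,0]]
[[4,9],[9,0],[12,17],[30,13],[37,9],[41,14],[50,0]]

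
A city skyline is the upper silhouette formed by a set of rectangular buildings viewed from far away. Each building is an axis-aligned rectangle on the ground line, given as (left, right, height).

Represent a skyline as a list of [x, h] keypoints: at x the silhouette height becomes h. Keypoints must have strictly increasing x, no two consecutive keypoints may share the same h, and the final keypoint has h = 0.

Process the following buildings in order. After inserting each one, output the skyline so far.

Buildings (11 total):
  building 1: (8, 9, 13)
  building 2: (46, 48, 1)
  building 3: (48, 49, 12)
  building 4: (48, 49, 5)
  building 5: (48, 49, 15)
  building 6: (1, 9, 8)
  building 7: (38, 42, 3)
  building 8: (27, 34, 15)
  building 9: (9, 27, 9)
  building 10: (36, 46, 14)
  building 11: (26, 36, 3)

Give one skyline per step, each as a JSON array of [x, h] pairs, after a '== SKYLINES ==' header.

== SKYLINES ==
[[8,13],[9,0]]
[[8,13],[9,0],[46,1],[48,0]]
[[8,13],[9,0],[46,1],[48,12],[49,0]]
[[8,13],[9,0],[46,1],[48,12],[49,0]]
[[8,13],[9,0],[46,1],[48,15],[49,0]]
[[1,8],[8,13],[9,0],[46,1],[48,15],[49,0]]
[[1,8],[8,13],[9,0],[38,3],[42,0],[46,1],[48,15],[49,0]]
[[1,8],[8,13],[9,0],[27,15],[34,0],[38,3],[42,0],[46,1],[48,15],[49,0]]
[[1,8],[8,13],[9,9],[27,15],[34,0],[38,3],[42,0],[46,1],[48,15],[49,0]]
[[1,8],[8,13],[9,9],[27,15],[34,0],[36,14],[46,1],[48,15],[49,0]]
[[1,8],[8,13],[9,9],[27,15],[34,3],[36,14],[46,1],[48,15],[49,0]]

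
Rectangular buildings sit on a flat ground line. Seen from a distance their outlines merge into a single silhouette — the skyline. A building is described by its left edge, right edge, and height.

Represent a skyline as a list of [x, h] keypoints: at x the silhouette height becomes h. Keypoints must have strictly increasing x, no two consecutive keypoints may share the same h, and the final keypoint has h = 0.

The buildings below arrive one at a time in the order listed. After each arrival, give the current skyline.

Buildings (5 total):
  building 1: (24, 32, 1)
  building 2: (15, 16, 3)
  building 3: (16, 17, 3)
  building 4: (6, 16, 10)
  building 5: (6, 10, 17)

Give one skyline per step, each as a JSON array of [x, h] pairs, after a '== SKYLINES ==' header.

== SKYLINES ==
[[24,1],[32,0]]
[[15,3],[16,0],[24,1],[32,0]]
[[15,3],[17,0],[24,1],[32,0]]
[[6,10],[16,3],[17,0],[24,1],[32,0]]
[[6,17],[10,10],[16,3],[17,0],[24,1],[32,0]]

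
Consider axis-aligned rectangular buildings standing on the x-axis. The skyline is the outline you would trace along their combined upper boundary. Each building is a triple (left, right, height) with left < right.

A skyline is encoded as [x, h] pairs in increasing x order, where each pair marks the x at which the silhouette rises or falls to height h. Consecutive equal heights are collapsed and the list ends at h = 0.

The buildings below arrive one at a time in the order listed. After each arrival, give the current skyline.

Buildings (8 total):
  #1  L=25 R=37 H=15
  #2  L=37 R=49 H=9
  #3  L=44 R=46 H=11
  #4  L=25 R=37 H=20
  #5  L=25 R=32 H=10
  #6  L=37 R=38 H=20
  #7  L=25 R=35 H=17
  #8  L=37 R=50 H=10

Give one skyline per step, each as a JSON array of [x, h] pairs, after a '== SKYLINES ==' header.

== SKYLINES ==
[[25,15],[37,0]]
[[25,15],[37,9],[49,0]]
[[25,15],[37,9],[44,11],[46,9],[49,0]]
[[25,20],[37,9],[44,11],[46,9],[49,0]]
[[25,20],[37,9],[44,11],[46,9],[49,0]]
[[25,20],[38,9],[44,11],[46,9],[49,0]]
[[25,20],[38,9],[44,11],[46,9],[49,0]]
[[25,20],[38,10],[44,11],[46,10],[50,0]]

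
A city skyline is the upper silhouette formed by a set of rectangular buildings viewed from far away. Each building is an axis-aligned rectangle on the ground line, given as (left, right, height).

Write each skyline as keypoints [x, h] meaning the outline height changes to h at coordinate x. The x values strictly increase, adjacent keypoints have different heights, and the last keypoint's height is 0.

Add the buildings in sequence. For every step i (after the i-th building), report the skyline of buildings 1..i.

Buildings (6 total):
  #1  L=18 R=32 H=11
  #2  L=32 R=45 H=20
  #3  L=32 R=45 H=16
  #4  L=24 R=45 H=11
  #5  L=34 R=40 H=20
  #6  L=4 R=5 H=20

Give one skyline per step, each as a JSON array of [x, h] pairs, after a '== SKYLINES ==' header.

== SKYLINES ==
[[18,11],[32,0]]
[[18,11],[32,20],[45,0]]
[[18,11],[32,20],[45,0]]
[[18,11],[32,20],[45,0]]
[[18,11],[32,20],[45,0]]
[[4,20],[5,0],[18,11],[32,20],[45,0]]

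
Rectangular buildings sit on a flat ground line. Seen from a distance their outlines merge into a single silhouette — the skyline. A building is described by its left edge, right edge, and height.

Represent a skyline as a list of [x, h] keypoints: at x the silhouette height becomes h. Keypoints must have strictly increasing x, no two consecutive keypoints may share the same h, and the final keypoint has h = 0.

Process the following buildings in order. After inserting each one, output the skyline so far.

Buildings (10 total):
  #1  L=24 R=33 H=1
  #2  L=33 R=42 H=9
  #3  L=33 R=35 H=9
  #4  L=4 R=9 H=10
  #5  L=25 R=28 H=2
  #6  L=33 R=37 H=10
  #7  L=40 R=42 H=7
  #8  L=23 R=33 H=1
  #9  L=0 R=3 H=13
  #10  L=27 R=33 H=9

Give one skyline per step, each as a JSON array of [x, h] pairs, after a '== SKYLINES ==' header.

== SKYLINES ==
[[24,1],[33,0]]
[[24,1],[33,9],[42,0]]
[[24,1],[33,9],[42,0]]
[[4,10],[9,0],[24,1],[33,9],[42,0]]
[[4,10],[9,0],[24,1],[25,2],[28,1],[33,9],[42,0]]
[[4,10],[9,0],[24,1],[25,2],[28,1],[33,10],[37,9],[42,0]]
[[4,10],[9,0],[24,1],[25,2],[28,1],[33,10],[37,9],[42,0]]
[[4,10],[9,0],[23,1],[25,2],[28,1],[33,10],[37,9],[42,0]]
[[0,13],[3,0],[4,10],[9,0],[23,1],[25,2],[28,1],[33,10],[37,9],[42,0]]
[[0,13],[3,0],[4,10],[9,0],[23,1],[25,2],[27,9],[33,10],[37,9],[42,0]]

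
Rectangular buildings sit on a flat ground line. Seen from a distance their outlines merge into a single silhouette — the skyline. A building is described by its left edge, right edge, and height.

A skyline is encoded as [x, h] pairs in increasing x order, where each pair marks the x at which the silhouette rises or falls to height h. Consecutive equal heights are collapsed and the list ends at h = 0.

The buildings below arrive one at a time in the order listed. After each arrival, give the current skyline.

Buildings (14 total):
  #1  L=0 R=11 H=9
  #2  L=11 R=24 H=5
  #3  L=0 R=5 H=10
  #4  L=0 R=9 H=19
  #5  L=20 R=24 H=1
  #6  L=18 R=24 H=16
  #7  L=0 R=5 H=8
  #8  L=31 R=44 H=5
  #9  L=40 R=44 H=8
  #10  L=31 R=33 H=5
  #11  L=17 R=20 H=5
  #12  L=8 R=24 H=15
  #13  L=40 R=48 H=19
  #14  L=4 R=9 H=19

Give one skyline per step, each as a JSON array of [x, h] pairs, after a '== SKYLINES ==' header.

== SKYLINES ==
[[0,9],[11,0]]
[[0,9],[11,5],[24,0]]
[[0,10],[5,9],[11,5],[24,0]]
[[0,19],[9,9],[11,5],[24,0]]
[[0,19],[9,9],[11,5],[24,0]]
[[0,19],[9,9],[11,5],[18,16],[24,0]]
[[0,19],[9,9],[11,5],[18,16],[24,0]]
[[0,19],[9,9],[11,5],[18,16],[24,0],[31,5],[44,0]]
[[0,19],[9,9],[11,5],[18,16],[24,0],[31,5],[40,8],[44,0]]
[[0,19],[9,9],[11,5],[18,16],[24,0],[31,5],[40,8],[44,0]]
[[0,19],[9,9],[11,5],[18,16],[24,0],[31,5],[40,8],[44,0]]
[[0,19],[9,15],[18,16],[24,0],[31,5],[40,8],[44,0]]
[[0,19],[9,15],[18,16],[24,0],[31,5],[40,19],[48,0]]
[[0,19],[9,15],[18,16],[24,0],[31,5],[40,19],[48,0]]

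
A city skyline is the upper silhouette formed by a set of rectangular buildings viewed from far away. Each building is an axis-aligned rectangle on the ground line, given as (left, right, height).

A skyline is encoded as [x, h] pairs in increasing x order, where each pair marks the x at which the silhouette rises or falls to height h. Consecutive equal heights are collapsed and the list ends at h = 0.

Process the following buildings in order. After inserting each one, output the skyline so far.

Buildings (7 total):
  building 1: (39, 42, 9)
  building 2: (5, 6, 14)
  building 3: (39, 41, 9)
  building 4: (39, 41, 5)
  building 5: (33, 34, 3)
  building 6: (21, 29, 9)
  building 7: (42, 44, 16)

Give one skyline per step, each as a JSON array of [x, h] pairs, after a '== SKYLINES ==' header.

== SKYLINES ==
[[39,9],[42,0]]
[[5,14],[6,0],[39,9],[42,0]]
[[5,14],[6,0],[39,9],[42,0]]
[[5,14],[6,0],[39,9],[42,0]]
[[5,14],[6,0],[33,3],[34,0],[39,9],[42,0]]
[[5,14],[6,0],[21,9],[29,0],[33,3],[34,0],[39,9],[42,0]]
[[5,14],[6,0],[21,9],[29,0],[33,3],[34,0],[39,9],[42,16],[44,0]]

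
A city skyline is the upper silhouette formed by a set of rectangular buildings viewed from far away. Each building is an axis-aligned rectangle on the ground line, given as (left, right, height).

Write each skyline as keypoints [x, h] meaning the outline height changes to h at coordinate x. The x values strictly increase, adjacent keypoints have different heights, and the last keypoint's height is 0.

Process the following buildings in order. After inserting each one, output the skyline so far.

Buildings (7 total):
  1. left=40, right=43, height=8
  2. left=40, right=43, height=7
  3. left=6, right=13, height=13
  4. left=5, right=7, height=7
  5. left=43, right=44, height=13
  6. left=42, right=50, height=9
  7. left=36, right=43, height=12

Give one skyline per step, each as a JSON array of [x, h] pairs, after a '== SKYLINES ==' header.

== SKYLINES ==
[[40,8],[43,0]]
[[40,8],[43,0]]
[[6,13],[13,0],[40,8],[43,0]]
[[5,7],[6,13],[13,0],[40,8],[43,0]]
[[5,7],[6,13],[13,0],[40,8],[43,13],[44,0]]
[[5,7],[6,13],[13,0],[40,8],[42,9],[43,13],[44,9],[50,0]]
[[5,7],[6,13],[13,0],[36,12],[43,13],[44,9],[50,0]]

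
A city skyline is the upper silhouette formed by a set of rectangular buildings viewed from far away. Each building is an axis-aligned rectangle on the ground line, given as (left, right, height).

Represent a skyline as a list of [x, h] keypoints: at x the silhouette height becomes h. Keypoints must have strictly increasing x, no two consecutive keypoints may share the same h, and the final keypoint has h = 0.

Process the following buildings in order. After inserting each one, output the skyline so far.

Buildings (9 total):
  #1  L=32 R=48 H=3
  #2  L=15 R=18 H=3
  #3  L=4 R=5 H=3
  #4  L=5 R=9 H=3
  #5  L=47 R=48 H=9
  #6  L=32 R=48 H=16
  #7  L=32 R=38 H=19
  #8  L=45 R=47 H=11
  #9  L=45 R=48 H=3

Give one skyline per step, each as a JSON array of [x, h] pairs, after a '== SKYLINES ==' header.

== SKYLINES ==
[[32,3],[48,0]]
[[15,3],[18,0],[32,3],[48,0]]
[[4,3],[5,0],[15,3],[18,0],[32,3],[48,0]]
[[4,3],[9,0],[15,3],[18,0],[32,3],[48,0]]
[[4,3],[9,0],[15,3],[18,0],[32,3],[47,9],[48,0]]
[[4,3],[9,0],[15,3],[18,0],[32,16],[48,0]]
[[4,3],[9,0],[15,3],[18,0],[32,19],[38,16],[48,0]]
[[4,3],[9,0],[15,3],[18,0],[32,19],[38,16],[48,0]]
[[4,3],[9,0],[15,3],[18,0],[32,19],[38,16],[48,0]]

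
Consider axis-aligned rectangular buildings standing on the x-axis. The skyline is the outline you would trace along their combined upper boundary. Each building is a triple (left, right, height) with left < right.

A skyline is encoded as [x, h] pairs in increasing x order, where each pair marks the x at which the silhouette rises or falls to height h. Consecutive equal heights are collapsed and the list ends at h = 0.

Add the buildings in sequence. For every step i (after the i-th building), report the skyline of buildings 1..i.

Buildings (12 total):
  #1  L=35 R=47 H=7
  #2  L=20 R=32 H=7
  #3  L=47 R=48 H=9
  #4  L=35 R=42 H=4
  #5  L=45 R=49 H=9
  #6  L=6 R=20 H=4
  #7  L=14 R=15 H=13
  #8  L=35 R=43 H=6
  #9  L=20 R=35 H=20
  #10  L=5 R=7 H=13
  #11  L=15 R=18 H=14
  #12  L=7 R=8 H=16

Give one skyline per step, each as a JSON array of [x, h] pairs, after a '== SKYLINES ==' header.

== SKYLINES ==
[[35,7],[47,0]]
[[20,7],[32,0],[35,7],[47,0]]
[[20,7],[32,0],[35,7],[47,9],[48,0]]
[[20,7],[32,0],[35,7],[47,9],[48,0]]
[[20,7],[32,0],[35,7],[45,9],[49,0]]
[[6,4],[20,7],[32,0],[35,7],[45,9],[49,0]]
[[6,4],[14,13],[15,4],[20,7],[32,0],[35,7],[45,9],[49,0]]
[[6,4],[14,13],[15,4],[20,7],[32,0],[35,7],[45,9],[49,0]]
[[6,4],[14,13],[15,4],[20,20],[35,7],[45,9],[49,0]]
[[5,13],[7,4],[14,13],[15,4],[20,20],[35,7],[45,9],[49,0]]
[[5,13],[7,4],[14,13],[15,14],[18,4],[20,20],[35,7],[45,9],[49,0]]
[[5,13],[7,16],[8,4],[14,13],[15,14],[18,4],[20,20],[35,7],[45,9],[49,0]]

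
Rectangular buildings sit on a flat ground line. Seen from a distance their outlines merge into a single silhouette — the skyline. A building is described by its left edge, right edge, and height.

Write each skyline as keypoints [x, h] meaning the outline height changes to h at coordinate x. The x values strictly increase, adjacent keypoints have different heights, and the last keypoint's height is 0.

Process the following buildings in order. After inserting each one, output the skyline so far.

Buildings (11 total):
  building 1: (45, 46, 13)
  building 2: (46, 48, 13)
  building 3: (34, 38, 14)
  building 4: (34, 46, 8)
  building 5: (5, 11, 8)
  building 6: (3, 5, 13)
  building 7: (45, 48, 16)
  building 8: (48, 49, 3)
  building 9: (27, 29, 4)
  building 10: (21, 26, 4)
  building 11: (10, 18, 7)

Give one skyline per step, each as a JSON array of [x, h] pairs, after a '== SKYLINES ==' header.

== SKYLINES ==
[[45,13],[46,0]]
[[45,13],[48,0]]
[[34,14],[38,0],[45,13],[48,0]]
[[34,14],[38,8],[45,13],[48,0]]
[[5,8],[11,0],[34,14],[38,8],[45,13],[48,0]]
[[3,13],[5,8],[11,0],[34,14],[38,8],[45,13],[48,0]]
[[3,13],[5,8],[11,0],[34,14],[38,8],[45,16],[48,0]]
[[3,13],[5,8],[11,0],[34,14],[38,8],[45,16],[48,3],[49,0]]
[[3,13],[5,8],[11,0],[27,4],[29,0],[34,14],[38,8],[45,16],[48,3],[49,0]]
[[3,13],[5,8],[11,0],[21,4],[26,0],[27,4],[29,0],[34,14],[38,8],[45,16],[48,3],[49,0]]
[[3,13],[5,8],[11,7],[18,0],[21,4],[26,0],[27,4],[29,0],[34,14],[38,8],[45,16],[48,3],[49,0]]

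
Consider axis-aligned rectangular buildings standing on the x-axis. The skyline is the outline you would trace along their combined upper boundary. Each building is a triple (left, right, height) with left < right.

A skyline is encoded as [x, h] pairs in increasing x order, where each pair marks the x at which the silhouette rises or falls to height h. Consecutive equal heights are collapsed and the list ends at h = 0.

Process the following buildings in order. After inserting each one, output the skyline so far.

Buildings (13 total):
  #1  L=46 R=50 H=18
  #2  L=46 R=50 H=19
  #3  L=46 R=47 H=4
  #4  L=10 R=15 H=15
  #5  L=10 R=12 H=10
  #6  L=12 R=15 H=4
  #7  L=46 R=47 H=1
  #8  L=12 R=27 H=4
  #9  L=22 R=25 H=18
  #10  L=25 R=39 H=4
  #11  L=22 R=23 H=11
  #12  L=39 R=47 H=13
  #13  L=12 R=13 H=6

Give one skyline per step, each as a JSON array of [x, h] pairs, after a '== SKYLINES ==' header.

== SKYLINES ==
[[46,18],[50,0]]
[[46,19],[50,0]]
[[46,19],[50,0]]
[[10,15],[15,0],[46,19],[50,0]]
[[10,15],[15,0],[46,19],[50,0]]
[[10,15],[15,0],[46,19],[50,0]]
[[10,15],[15,0],[46,19],[50,0]]
[[10,15],[15,4],[27,0],[46,19],[50,0]]
[[10,15],[15,4],[22,18],[25,4],[27,0],[46,19],[50,0]]
[[10,15],[15,4],[22,18],[25,4],[39,0],[46,19],[50,0]]
[[10,15],[15,4],[22,18],[25,4],[39,0],[46,19],[50,0]]
[[10,15],[15,4],[22,18],[25,4],[39,13],[46,19],[50,0]]
[[10,15],[15,4],[22,18],[25,4],[39,13],[46,19],[50,0]]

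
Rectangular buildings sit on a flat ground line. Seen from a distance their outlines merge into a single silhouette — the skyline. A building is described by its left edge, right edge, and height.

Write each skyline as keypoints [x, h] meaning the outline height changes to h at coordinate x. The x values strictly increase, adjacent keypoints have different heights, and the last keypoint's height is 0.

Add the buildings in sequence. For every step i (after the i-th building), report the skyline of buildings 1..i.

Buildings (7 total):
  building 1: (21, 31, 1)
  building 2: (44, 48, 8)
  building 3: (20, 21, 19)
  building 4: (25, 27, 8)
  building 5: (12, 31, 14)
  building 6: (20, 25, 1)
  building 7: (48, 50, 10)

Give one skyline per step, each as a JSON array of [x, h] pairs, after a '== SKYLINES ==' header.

== SKYLINES ==
[[21,1],[31,0]]
[[21,1],[31,0],[44,8],[48,0]]
[[20,19],[21,1],[31,0],[44,8],[48,0]]
[[20,19],[21,1],[25,8],[27,1],[31,0],[44,8],[48,0]]
[[12,14],[20,19],[21,14],[31,0],[44,8],[48,0]]
[[12,14],[20,19],[21,14],[31,0],[44,8],[48,0]]
[[12,14],[20,19],[21,14],[31,0],[44,8],[48,10],[50,0]]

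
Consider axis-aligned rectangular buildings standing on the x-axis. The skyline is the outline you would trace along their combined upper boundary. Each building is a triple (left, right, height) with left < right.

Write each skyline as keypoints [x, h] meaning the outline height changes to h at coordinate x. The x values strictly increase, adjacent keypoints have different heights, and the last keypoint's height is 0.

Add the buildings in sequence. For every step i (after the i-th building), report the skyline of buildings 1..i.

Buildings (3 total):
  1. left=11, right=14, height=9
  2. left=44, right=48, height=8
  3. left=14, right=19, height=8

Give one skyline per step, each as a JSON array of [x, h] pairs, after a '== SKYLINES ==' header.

== SKYLINES ==
[[11,9],[14,0]]
[[11,9],[14,0],[44,8],[48,0]]
[[11,9],[14,8],[19,0],[44,8],[48,0]]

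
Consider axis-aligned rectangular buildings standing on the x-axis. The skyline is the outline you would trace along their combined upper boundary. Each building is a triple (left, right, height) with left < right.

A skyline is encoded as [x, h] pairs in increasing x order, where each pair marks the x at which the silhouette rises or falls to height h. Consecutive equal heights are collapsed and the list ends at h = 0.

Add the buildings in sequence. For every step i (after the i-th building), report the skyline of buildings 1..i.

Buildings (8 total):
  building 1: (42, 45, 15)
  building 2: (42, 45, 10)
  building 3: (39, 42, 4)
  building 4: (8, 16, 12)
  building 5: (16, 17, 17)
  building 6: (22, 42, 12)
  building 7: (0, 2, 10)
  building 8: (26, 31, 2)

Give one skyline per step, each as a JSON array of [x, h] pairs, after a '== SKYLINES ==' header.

== SKYLINES ==
[[42,15],[45,0]]
[[42,15],[45,0]]
[[39,4],[42,15],[45,0]]
[[8,12],[16,0],[39,4],[42,15],[45,0]]
[[8,12],[16,17],[17,0],[39,4],[42,15],[45,0]]
[[8,12],[16,17],[17,0],[22,12],[42,15],[45,0]]
[[0,10],[2,0],[8,12],[16,17],[17,0],[22,12],[42,15],[45,0]]
[[0,10],[2,0],[8,12],[16,17],[17,0],[22,12],[42,15],[45,0]]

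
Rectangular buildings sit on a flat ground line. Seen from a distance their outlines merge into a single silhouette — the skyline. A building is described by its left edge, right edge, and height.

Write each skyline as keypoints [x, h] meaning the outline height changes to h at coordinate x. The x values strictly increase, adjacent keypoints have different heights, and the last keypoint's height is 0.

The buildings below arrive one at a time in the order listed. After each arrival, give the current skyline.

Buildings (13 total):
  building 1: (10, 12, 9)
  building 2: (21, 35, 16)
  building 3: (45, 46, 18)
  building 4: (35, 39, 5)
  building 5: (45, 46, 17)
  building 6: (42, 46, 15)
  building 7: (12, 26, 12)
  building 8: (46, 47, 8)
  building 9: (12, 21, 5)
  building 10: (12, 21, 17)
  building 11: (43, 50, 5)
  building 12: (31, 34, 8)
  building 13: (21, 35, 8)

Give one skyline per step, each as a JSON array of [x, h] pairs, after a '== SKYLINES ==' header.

== SKYLINES ==
[[10,9],[12,0]]
[[10,9],[12,0],[21,16],[35,0]]
[[10,9],[12,0],[21,16],[35,0],[45,18],[46,0]]
[[10,9],[12,0],[21,16],[35,5],[39,0],[45,18],[46,0]]
[[10,9],[12,0],[21,16],[35,5],[39,0],[45,18],[46,0]]
[[10,9],[12,0],[21,16],[35,5],[39,0],[42,15],[45,18],[46,0]]
[[10,9],[12,12],[21,16],[35,5],[39,0],[42,15],[45,18],[46,0]]
[[10,9],[12,12],[21,16],[35,5],[39,0],[42,15],[45,18],[46,8],[47,0]]
[[10,9],[12,12],[21,16],[35,5],[39,0],[42,15],[45,18],[46,8],[47,0]]
[[10,9],[12,17],[21,16],[35,5],[39,0],[42,15],[45,18],[46,8],[47,0]]
[[10,9],[12,17],[21,16],[35,5],[39,0],[42,15],[45,18],[46,8],[47,5],[50,0]]
[[10,9],[12,17],[21,16],[35,5],[39,0],[42,15],[45,18],[46,8],[47,5],[50,0]]
[[10,9],[12,17],[21,16],[35,5],[39,0],[42,15],[45,18],[46,8],[47,5],[50,0]]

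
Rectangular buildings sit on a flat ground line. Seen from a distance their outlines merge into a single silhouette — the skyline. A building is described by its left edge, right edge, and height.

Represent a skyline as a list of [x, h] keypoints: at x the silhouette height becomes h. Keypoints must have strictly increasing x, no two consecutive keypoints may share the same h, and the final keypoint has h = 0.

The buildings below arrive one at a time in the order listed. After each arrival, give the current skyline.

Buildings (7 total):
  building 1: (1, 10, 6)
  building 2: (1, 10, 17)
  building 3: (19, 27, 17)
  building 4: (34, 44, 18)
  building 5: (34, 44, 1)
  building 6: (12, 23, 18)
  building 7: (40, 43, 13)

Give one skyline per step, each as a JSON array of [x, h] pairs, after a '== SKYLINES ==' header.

== SKYLINES ==
[[1,6],[10,0]]
[[1,17],[10,0]]
[[1,17],[10,0],[19,17],[27,0]]
[[1,17],[10,0],[19,17],[27,0],[34,18],[44,0]]
[[1,17],[10,0],[19,17],[27,0],[34,18],[44,0]]
[[1,17],[10,0],[12,18],[23,17],[27,0],[34,18],[44,0]]
[[1,17],[10,0],[12,18],[23,17],[27,0],[34,18],[44,0]]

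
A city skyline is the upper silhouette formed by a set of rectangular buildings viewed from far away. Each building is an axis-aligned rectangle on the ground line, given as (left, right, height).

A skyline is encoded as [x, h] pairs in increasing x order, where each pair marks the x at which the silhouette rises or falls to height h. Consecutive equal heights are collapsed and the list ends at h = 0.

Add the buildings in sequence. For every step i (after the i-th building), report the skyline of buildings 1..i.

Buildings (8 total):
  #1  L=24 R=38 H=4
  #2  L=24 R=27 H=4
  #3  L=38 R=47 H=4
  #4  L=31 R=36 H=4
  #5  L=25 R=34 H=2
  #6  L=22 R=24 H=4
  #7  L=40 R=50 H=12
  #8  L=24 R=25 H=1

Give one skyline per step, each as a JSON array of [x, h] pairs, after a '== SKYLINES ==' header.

== SKYLINES ==
[[24,4],[38,0]]
[[24,4],[38,0]]
[[24,4],[47,0]]
[[24,4],[47,0]]
[[24,4],[47,0]]
[[22,4],[47,0]]
[[22,4],[40,12],[50,0]]
[[22,4],[40,12],[50,0]]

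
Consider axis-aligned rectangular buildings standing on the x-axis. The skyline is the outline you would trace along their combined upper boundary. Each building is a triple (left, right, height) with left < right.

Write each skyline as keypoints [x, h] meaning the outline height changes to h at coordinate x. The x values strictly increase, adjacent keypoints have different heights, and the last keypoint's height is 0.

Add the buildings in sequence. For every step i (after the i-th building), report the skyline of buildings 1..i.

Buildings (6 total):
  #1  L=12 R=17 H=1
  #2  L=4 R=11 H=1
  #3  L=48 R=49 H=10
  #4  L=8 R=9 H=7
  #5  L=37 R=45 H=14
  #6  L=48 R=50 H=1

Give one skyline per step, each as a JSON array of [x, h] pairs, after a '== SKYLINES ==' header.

== SKYLINES ==
[[12,1],[17,0]]
[[4,1],[11,0],[12,1],[17,0]]
[[4,1],[11,0],[12,1],[17,0],[48,10],[49,0]]
[[4,1],[8,7],[9,1],[11,0],[12,1],[17,0],[48,10],[49,0]]
[[4,1],[8,7],[9,1],[11,0],[12,1],[17,0],[37,14],[45,0],[48,10],[49,0]]
[[4,1],[8,7],[9,1],[11,0],[12,1],[17,0],[37,14],[45,0],[48,10],[49,1],[50,0]]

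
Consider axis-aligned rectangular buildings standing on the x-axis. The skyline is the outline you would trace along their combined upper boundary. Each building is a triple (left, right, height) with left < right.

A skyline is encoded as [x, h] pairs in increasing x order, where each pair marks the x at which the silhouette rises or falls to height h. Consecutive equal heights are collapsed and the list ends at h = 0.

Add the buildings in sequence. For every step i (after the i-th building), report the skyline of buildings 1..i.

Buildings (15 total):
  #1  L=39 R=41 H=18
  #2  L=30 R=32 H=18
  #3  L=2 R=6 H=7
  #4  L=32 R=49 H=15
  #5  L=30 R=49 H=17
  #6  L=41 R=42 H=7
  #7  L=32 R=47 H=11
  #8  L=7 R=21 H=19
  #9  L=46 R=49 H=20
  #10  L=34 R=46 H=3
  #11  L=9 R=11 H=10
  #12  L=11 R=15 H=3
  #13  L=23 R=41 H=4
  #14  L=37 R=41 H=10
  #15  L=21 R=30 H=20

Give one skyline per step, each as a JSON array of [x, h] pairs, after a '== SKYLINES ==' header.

== SKYLINES ==
[[39,18],[41,0]]
[[30,18],[32,0],[39,18],[41,0]]
[[2,7],[6,0],[30,18],[32,0],[39,18],[41,0]]
[[2,7],[6,0],[30,18],[32,15],[39,18],[41,15],[49,0]]
[[2,7],[6,0],[30,18],[32,17],[39,18],[41,17],[49,0]]
[[2,7],[6,0],[30,18],[32,17],[39,18],[41,17],[49,0]]
[[2,7],[6,0],[30,18],[32,17],[39,18],[41,17],[49,0]]
[[2,7],[6,0],[7,19],[21,0],[30,18],[32,17],[39,18],[41,17],[49,0]]
[[2,7],[6,0],[7,19],[21,0],[30,18],[32,17],[39,18],[41,17],[46,20],[49,0]]
[[2,7],[6,0],[7,19],[21,0],[30,18],[32,17],[39,18],[41,17],[46,20],[49,0]]
[[2,7],[6,0],[7,19],[21,0],[30,18],[32,17],[39,18],[41,17],[46,20],[49,0]]
[[2,7],[6,0],[7,19],[21,0],[30,18],[32,17],[39,18],[41,17],[46,20],[49,0]]
[[2,7],[6,0],[7,19],[21,0],[23,4],[30,18],[32,17],[39,18],[41,17],[46,20],[49,0]]
[[2,7],[6,0],[7,19],[21,0],[23,4],[30,18],[32,17],[39,18],[41,17],[46,20],[49,0]]
[[2,7],[6,0],[7,19],[21,20],[30,18],[32,17],[39,18],[41,17],[46,20],[49,0]]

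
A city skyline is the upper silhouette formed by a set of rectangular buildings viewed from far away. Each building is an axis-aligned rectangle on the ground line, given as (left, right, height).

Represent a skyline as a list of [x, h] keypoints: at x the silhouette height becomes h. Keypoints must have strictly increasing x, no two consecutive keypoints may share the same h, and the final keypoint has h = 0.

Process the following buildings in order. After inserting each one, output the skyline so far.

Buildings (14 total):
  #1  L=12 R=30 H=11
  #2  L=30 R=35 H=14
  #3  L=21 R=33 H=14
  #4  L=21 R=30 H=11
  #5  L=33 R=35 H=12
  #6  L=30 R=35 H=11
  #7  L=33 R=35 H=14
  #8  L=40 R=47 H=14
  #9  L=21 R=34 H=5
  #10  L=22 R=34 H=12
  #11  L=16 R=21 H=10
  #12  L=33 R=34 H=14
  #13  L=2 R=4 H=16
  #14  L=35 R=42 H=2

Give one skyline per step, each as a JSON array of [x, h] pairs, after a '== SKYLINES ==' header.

== SKYLINES ==
[[12,11],[30,0]]
[[12,11],[30,14],[35,0]]
[[12,11],[21,14],[35,0]]
[[12,11],[21,14],[35,0]]
[[12,11],[21,14],[35,0]]
[[12,11],[21,14],[35,0]]
[[12,11],[21,14],[35,0]]
[[12,11],[21,14],[35,0],[40,14],[47,0]]
[[12,11],[21,14],[35,0],[40,14],[47,0]]
[[12,11],[21,14],[35,0],[40,14],[47,0]]
[[12,11],[21,14],[35,0],[40,14],[47,0]]
[[12,11],[21,14],[35,0],[40,14],[47,0]]
[[2,16],[4,0],[12,11],[21,14],[35,0],[40,14],[47,0]]
[[2,16],[4,0],[12,11],[21,14],[35,2],[40,14],[47,0]]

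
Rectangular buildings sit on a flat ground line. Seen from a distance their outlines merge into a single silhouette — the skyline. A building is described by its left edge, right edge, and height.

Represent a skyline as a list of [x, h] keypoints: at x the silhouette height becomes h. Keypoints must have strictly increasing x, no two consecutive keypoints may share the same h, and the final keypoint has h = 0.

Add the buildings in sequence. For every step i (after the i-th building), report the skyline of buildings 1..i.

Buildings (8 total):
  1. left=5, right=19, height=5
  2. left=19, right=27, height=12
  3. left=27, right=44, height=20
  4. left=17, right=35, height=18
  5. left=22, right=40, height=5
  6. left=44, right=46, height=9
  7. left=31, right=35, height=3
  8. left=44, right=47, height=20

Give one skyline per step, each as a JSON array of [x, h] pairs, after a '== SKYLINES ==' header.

== SKYLINES ==
[[5,5],[19,0]]
[[5,5],[19,12],[27,0]]
[[5,5],[19,12],[27,20],[44,0]]
[[5,5],[17,18],[27,20],[44,0]]
[[5,5],[17,18],[27,20],[44,0]]
[[5,5],[17,18],[27,20],[44,9],[46,0]]
[[5,5],[17,18],[27,20],[44,9],[46,0]]
[[5,5],[17,18],[27,20],[47,0]]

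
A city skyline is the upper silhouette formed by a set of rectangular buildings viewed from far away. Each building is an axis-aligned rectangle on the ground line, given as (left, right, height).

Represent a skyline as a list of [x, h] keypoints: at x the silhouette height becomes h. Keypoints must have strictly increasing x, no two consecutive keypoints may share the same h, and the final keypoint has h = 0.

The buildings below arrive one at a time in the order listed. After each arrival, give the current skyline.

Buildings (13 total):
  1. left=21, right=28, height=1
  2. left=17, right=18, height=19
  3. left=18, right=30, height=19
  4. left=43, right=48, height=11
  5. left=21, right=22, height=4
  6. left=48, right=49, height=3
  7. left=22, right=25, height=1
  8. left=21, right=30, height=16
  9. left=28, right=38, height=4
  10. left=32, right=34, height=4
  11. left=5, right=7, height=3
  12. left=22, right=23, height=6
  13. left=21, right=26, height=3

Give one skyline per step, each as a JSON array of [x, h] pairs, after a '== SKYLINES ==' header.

== SKYLINES ==
[[21,1],[28,0]]
[[17,19],[18,0],[21,1],[28,0]]
[[17,19],[30,0]]
[[17,19],[30,0],[43,11],[48,0]]
[[17,19],[30,0],[43,11],[48,0]]
[[17,19],[30,0],[43,11],[48,3],[49,0]]
[[17,19],[30,0],[43,11],[48,3],[49,0]]
[[17,19],[30,0],[43,11],[48,3],[49,0]]
[[17,19],[30,4],[38,0],[43,11],[48,3],[49,0]]
[[17,19],[30,4],[38,0],[43,11],[48,3],[49,0]]
[[5,3],[7,0],[17,19],[30,4],[38,0],[43,11],[48,3],[49,0]]
[[5,3],[7,0],[17,19],[30,4],[38,0],[43,11],[48,3],[49,0]]
[[5,3],[7,0],[17,19],[30,4],[38,0],[43,11],[48,3],[49,0]]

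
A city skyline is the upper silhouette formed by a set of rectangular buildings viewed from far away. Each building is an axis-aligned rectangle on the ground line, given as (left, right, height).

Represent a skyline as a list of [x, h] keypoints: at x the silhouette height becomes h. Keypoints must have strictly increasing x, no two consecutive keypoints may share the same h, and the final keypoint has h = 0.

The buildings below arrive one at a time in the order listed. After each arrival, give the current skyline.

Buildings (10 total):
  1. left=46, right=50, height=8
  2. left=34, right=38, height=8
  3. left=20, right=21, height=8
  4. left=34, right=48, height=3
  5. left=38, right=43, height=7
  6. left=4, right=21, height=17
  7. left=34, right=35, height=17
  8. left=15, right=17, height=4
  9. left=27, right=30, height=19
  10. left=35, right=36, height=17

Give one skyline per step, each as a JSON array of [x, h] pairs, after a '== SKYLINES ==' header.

== SKYLINES ==
[[46,8],[50,0]]
[[34,8],[38,0],[46,8],[50,0]]
[[20,8],[21,0],[34,8],[38,0],[46,8],[50,0]]
[[20,8],[21,0],[34,8],[38,3],[46,8],[50,0]]
[[20,8],[21,0],[34,8],[38,7],[43,3],[46,8],[50,0]]
[[4,17],[21,0],[34,8],[38,7],[43,3],[46,8],[50,0]]
[[4,17],[21,0],[34,17],[35,8],[38,7],[43,3],[46,8],[50,0]]
[[4,17],[21,0],[34,17],[35,8],[38,7],[43,3],[46,8],[50,0]]
[[4,17],[21,0],[27,19],[30,0],[34,17],[35,8],[38,7],[43,3],[46,8],[50,0]]
[[4,17],[21,0],[27,19],[30,0],[34,17],[36,8],[38,7],[43,3],[46,8],[50,0]]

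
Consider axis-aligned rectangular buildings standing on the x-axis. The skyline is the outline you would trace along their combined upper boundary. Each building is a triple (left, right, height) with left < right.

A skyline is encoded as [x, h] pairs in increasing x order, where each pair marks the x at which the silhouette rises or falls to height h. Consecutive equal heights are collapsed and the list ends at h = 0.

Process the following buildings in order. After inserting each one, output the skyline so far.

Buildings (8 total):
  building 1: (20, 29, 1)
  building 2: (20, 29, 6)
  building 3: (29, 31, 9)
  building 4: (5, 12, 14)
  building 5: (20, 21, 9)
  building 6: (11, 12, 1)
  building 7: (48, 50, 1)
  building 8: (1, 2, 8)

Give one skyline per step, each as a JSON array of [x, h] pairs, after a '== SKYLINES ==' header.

== SKYLINES ==
[[20,1],[29,0]]
[[20,6],[29,0]]
[[20,6],[29,9],[31,0]]
[[5,14],[12,0],[20,6],[29,9],[31,0]]
[[5,14],[12,0],[20,9],[21,6],[29,9],[31,0]]
[[5,14],[12,0],[20,9],[21,6],[29,9],[31,0]]
[[5,14],[12,0],[20,9],[21,6],[29,9],[31,0],[48,1],[50,0]]
[[1,8],[2,0],[5,14],[12,0],[20,9],[21,6],[29,9],[31,0],[48,1],[50,0]]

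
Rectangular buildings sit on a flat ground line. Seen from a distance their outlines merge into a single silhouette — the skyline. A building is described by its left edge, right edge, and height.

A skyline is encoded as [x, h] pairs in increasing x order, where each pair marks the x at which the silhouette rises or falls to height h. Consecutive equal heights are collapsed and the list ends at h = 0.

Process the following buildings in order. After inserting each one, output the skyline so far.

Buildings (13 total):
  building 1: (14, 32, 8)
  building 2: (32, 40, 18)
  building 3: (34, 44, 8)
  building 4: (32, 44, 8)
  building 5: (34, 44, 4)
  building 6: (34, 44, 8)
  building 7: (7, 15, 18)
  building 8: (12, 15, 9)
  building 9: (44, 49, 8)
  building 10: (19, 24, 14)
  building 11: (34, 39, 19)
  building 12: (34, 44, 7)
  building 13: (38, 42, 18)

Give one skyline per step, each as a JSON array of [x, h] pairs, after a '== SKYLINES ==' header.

== SKYLINES ==
[[14,8],[32,0]]
[[14,8],[32,18],[40,0]]
[[14,8],[32,18],[40,8],[44,0]]
[[14,8],[32,18],[40,8],[44,0]]
[[14,8],[32,18],[40,8],[44,0]]
[[14,8],[32,18],[40,8],[44,0]]
[[7,18],[15,8],[32,18],[40,8],[44,0]]
[[7,18],[15,8],[32,18],[40,8],[44,0]]
[[7,18],[15,8],[32,18],[40,8],[49,0]]
[[7,18],[15,8],[19,14],[24,8],[32,18],[40,8],[49,0]]
[[7,18],[15,8],[19,14],[24,8],[32,18],[34,19],[39,18],[40,8],[49,0]]
[[7,18],[15,8],[19,14],[24,8],[32,18],[34,19],[39,18],[40,8],[49,0]]
[[7,18],[15,8],[19,14],[24,8],[32,18],[34,19],[39,18],[42,8],[49,0]]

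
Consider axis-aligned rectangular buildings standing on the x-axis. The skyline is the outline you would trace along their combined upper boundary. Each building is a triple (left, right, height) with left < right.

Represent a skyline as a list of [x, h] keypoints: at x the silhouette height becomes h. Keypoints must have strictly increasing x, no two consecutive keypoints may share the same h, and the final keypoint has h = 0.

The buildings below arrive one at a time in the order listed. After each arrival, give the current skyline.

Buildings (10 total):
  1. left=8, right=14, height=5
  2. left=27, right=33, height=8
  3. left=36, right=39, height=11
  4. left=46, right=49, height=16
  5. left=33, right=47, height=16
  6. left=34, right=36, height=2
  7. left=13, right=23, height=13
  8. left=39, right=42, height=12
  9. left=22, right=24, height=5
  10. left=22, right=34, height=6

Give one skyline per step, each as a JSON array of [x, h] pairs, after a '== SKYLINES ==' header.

== SKYLINES ==
[[8,5],[14,0]]
[[8,5],[14,0],[27,8],[33,0]]
[[8,5],[14,0],[27,8],[33,0],[36,11],[39,0]]
[[8,5],[14,0],[27,8],[33,0],[36,11],[39,0],[46,16],[49,0]]
[[8,5],[14,0],[27,8],[33,16],[49,0]]
[[8,5],[14,0],[27,8],[33,16],[49,0]]
[[8,5],[13,13],[23,0],[27,8],[33,16],[49,0]]
[[8,5],[13,13],[23,0],[27,8],[33,16],[49,0]]
[[8,5],[13,13],[23,5],[24,0],[27,8],[33,16],[49,0]]
[[8,5],[13,13],[23,6],[27,8],[33,16],[49,0]]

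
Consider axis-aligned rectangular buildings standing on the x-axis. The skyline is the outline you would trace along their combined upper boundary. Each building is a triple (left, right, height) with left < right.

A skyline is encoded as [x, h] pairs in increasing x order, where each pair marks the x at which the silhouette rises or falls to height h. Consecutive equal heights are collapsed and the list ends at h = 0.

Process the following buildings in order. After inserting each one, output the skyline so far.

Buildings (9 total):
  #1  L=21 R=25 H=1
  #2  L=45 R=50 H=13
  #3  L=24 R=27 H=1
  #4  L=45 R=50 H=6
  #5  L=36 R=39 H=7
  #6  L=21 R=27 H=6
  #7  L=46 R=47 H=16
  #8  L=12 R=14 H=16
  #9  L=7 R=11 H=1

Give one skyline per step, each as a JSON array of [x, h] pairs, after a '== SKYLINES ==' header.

== SKYLINES ==
[[21,1],[25,0]]
[[21,1],[25,0],[45,13],[50,0]]
[[21,1],[27,0],[45,13],[50,0]]
[[21,1],[27,0],[45,13],[50,0]]
[[21,1],[27,0],[36,7],[39,0],[45,13],[50,0]]
[[21,6],[27,0],[36,7],[39,0],[45,13],[50,0]]
[[21,6],[27,0],[36,7],[39,0],[45,13],[46,16],[47,13],[50,0]]
[[12,16],[14,0],[21,6],[27,0],[36,7],[39,0],[45,13],[46,16],[47,13],[50,0]]
[[7,1],[11,0],[12,16],[14,0],[21,6],[27,0],[36,7],[39,0],[45,13],[46,16],[47,13],[50,0]]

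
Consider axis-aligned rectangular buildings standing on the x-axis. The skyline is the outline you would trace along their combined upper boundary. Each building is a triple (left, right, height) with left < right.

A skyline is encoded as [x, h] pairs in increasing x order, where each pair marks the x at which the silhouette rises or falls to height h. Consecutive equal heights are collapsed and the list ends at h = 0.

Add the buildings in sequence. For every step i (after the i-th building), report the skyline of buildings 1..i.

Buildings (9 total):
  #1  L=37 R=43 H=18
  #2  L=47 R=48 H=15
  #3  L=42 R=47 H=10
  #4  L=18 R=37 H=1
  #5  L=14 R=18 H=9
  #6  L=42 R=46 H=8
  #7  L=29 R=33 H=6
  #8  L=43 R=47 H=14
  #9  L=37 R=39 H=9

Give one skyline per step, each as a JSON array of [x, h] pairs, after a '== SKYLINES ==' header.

== SKYLINES ==
[[37,18],[43,0]]
[[37,18],[43,0],[47,15],[48,0]]
[[37,18],[43,10],[47,15],[48,0]]
[[18,1],[37,18],[43,10],[47,15],[48,0]]
[[14,9],[18,1],[37,18],[43,10],[47,15],[48,0]]
[[14,9],[18,1],[37,18],[43,10],[47,15],[48,0]]
[[14,9],[18,1],[29,6],[33,1],[37,18],[43,10],[47,15],[48,0]]
[[14,9],[18,1],[29,6],[33,1],[37,18],[43,14],[47,15],[48,0]]
[[14,9],[18,1],[29,6],[33,1],[37,18],[43,14],[47,15],[48,0]]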